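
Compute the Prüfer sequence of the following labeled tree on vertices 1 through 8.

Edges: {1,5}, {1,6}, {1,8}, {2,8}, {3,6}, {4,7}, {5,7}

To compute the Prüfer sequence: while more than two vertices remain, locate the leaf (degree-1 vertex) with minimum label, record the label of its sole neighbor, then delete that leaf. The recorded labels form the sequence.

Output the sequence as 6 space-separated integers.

Answer: 8 6 7 1 5 1

Derivation:
Step 1: leaves = {2,3,4}. Remove smallest leaf 2, emit neighbor 8.
Step 2: leaves = {3,4,8}. Remove smallest leaf 3, emit neighbor 6.
Step 3: leaves = {4,6,8}. Remove smallest leaf 4, emit neighbor 7.
Step 4: leaves = {6,7,8}. Remove smallest leaf 6, emit neighbor 1.
Step 5: leaves = {7,8}. Remove smallest leaf 7, emit neighbor 5.
Step 6: leaves = {5,8}. Remove smallest leaf 5, emit neighbor 1.
Done: 2 vertices remain (1, 8). Sequence = [8 6 7 1 5 1]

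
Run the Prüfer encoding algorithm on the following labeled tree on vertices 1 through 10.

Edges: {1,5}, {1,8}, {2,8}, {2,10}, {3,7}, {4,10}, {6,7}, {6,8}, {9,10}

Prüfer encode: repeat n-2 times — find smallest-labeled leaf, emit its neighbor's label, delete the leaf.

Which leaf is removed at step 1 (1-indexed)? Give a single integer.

Step 1: current leaves = {3,4,5,9}. Remove leaf 3 (neighbor: 7).

Answer: 3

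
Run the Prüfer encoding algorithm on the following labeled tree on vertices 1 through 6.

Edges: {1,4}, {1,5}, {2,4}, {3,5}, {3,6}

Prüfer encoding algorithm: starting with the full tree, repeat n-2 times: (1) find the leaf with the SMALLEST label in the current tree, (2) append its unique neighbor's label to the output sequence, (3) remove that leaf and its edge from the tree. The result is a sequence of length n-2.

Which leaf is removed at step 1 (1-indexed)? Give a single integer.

Answer: 2

Derivation:
Step 1: current leaves = {2,6}. Remove leaf 2 (neighbor: 4).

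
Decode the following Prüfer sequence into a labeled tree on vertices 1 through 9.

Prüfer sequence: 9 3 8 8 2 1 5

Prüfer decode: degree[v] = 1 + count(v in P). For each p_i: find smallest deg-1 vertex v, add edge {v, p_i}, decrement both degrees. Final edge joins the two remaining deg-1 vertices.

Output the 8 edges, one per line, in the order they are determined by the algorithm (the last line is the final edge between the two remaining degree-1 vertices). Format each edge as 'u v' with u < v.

Answer: 4 9
3 6
3 8
7 8
2 8
1 2
1 5
5 9

Derivation:
Initial degrees: {1:2, 2:2, 3:2, 4:1, 5:2, 6:1, 7:1, 8:3, 9:2}
Step 1: smallest deg-1 vertex = 4, p_1 = 9. Add edge {4,9}. Now deg[4]=0, deg[9]=1.
Step 2: smallest deg-1 vertex = 6, p_2 = 3. Add edge {3,6}. Now deg[6]=0, deg[3]=1.
Step 3: smallest deg-1 vertex = 3, p_3 = 8. Add edge {3,8}. Now deg[3]=0, deg[8]=2.
Step 4: smallest deg-1 vertex = 7, p_4 = 8. Add edge {7,8}. Now deg[7]=0, deg[8]=1.
Step 5: smallest deg-1 vertex = 8, p_5 = 2. Add edge {2,8}. Now deg[8]=0, deg[2]=1.
Step 6: smallest deg-1 vertex = 2, p_6 = 1. Add edge {1,2}. Now deg[2]=0, deg[1]=1.
Step 7: smallest deg-1 vertex = 1, p_7 = 5. Add edge {1,5}. Now deg[1]=0, deg[5]=1.
Final: two remaining deg-1 vertices are 5, 9. Add edge {5,9}.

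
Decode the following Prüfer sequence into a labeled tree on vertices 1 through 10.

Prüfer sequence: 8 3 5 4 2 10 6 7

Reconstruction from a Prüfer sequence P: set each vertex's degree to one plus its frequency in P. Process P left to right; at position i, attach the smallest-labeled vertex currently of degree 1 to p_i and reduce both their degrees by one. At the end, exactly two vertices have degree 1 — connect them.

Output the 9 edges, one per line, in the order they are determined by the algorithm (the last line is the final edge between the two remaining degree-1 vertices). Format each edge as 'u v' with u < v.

Initial degrees: {1:1, 2:2, 3:2, 4:2, 5:2, 6:2, 7:2, 8:2, 9:1, 10:2}
Step 1: smallest deg-1 vertex = 1, p_1 = 8. Add edge {1,8}. Now deg[1]=0, deg[8]=1.
Step 2: smallest deg-1 vertex = 8, p_2 = 3. Add edge {3,8}. Now deg[8]=0, deg[3]=1.
Step 3: smallest deg-1 vertex = 3, p_3 = 5. Add edge {3,5}. Now deg[3]=0, deg[5]=1.
Step 4: smallest deg-1 vertex = 5, p_4 = 4. Add edge {4,5}. Now deg[5]=0, deg[4]=1.
Step 5: smallest deg-1 vertex = 4, p_5 = 2. Add edge {2,4}. Now deg[4]=0, deg[2]=1.
Step 6: smallest deg-1 vertex = 2, p_6 = 10. Add edge {2,10}. Now deg[2]=0, deg[10]=1.
Step 7: smallest deg-1 vertex = 9, p_7 = 6. Add edge {6,9}. Now deg[9]=0, deg[6]=1.
Step 8: smallest deg-1 vertex = 6, p_8 = 7. Add edge {6,7}. Now deg[6]=0, deg[7]=1.
Final: two remaining deg-1 vertices are 7, 10. Add edge {7,10}.

Answer: 1 8
3 8
3 5
4 5
2 4
2 10
6 9
6 7
7 10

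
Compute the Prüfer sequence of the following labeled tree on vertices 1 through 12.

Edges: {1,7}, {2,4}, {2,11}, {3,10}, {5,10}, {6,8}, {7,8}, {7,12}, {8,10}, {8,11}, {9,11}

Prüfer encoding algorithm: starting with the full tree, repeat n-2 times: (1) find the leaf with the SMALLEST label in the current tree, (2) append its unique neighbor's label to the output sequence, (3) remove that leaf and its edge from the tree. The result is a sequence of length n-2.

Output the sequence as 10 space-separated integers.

Step 1: leaves = {1,3,4,5,6,9,12}. Remove smallest leaf 1, emit neighbor 7.
Step 2: leaves = {3,4,5,6,9,12}. Remove smallest leaf 3, emit neighbor 10.
Step 3: leaves = {4,5,6,9,12}. Remove smallest leaf 4, emit neighbor 2.
Step 4: leaves = {2,5,6,9,12}. Remove smallest leaf 2, emit neighbor 11.
Step 5: leaves = {5,6,9,12}. Remove smallest leaf 5, emit neighbor 10.
Step 6: leaves = {6,9,10,12}. Remove smallest leaf 6, emit neighbor 8.
Step 7: leaves = {9,10,12}. Remove smallest leaf 9, emit neighbor 11.
Step 8: leaves = {10,11,12}. Remove smallest leaf 10, emit neighbor 8.
Step 9: leaves = {11,12}. Remove smallest leaf 11, emit neighbor 8.
Step 10: leaves = {8,12}. Remove smallest leaf 8, emit neighbor 7.
Done: 2 vertices remain (7, 12). Sequence = [7 10 2 11 10 8 11 8 8 7]

Answer: 7 10 2 11 10 8 11 8 8 7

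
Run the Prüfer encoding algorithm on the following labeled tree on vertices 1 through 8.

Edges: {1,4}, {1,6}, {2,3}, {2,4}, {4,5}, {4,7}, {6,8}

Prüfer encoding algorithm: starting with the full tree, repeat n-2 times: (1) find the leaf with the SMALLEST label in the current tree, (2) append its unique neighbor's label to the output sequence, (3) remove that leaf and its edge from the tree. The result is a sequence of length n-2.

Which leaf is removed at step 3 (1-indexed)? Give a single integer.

Step 1: current leaves = {3,5,7,8}. Remove leaf 3 (neighbor: 2).
Step 2: current leaves = {2,5,7,8}. Remove leaf 2 (neighbor: 4).
Step 3: current leaves = {5,7,8}. Remove leaf 5 (neighbor: 4).

Answer: 5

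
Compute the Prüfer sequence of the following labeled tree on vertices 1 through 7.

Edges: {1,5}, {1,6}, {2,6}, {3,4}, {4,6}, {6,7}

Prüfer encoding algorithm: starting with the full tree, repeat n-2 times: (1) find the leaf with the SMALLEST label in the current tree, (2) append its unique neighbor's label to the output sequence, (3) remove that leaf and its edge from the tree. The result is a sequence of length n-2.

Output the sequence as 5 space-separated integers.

Answer: 6 4 6 1 6

Derivation:
Step 1: leaves = {2,3,5,7}. Remove smallest leaf 2, emit neighbor 6.
Step 2: leaves = {3,5,7}. Remove smallest leaf 3, emit neighbor 4.
Step 3: leaves = {4,5,7}. Remove smallest leaf 4, emit neighbor 6.
Step 4: leaves = {5,7}. Remove smallest leaf 5, emit neighbor 1.
Step 5: leaves = {1,7}. Remove smallest leaf 1, emit neighbor 6.
Done: 2 vertices remain (6, 7). Sequence = [6 4 6 1 6]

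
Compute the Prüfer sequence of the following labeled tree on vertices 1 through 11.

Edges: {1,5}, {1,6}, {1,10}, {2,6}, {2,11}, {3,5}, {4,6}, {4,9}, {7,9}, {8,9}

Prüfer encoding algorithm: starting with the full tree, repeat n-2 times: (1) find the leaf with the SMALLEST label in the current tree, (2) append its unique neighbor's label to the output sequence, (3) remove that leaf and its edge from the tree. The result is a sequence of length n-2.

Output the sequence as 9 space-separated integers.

Step 1: leaves = {3,7,8,10,11}. Remove smallest leaf 3, emit neighbor 5.
Step 2: leaves = {5,7,8,10,11}. Remove smallest leaf 5, emit neighbor 1.
Step 3: leaves = {7,8,10,11}. Remove smallest leaf 7, emit neighbor 9.
Step 4: leaves = {8,10,11}. Remove smallest leaf 8, emit neighbor 9.
Step 5: leaves = {9,10,11}. Remove smallest leaf 9, emit neighbor 4.
Step 6: leaves = {4,10,11}. Remove smallest leaf 4, emit neighbor 6.
Step 7: leaves = {10,11}. Remove smallest leaf 10, emit neighbor 1.
Step 8: leaves = {1,11}. Remove smallest leaf 1, emit neighbor 6.
Step 9: leaves = {6,11}. Remove smallest leaf 6, emit neighbor 2.
Done: 2 vertices remain (2, 11). Sequence = [5 1 9 9 4 6 1 6 2]

Answer: 5 1 9 9 4 6 1 6 2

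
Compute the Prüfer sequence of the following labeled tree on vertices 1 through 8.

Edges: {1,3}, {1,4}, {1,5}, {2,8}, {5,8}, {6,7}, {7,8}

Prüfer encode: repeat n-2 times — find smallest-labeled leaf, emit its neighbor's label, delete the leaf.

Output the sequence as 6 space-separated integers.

Step 1: leaves = {2,3,4,6}. Remove smallest leaf 2, emit neighbor 8.
Step 2: leaves = {3,4,6}. Remove smallest leaf 3, emit neighbor 1.
Step 3: leaves = {4,6}. Remove smallest leaf 4, emit neighbor 1.
Step 4: leaves = {1,6}. Remove smallest leaf 1, emit neighbor 5.
Step 5: leaves = {5,6}. Remove smallest leaf 5, emit neighbor 8.
Step 6: leaves = {6,8}. Remove smallest leaf 6, emit neighbor 7.
Done: 2 vertices remain (7, 8). Sequence = [8 1 1 5 8 7]

Answer: 8 1 1 5 8 7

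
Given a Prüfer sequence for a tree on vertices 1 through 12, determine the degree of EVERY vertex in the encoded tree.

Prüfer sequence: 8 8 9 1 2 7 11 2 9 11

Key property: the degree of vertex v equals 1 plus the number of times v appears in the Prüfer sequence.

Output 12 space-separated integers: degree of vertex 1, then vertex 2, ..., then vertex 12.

Answer: 2 3 1 1 1 1 2 3 3 1 3 1

Derivation:
p_1 = 8: count[8] becomes 1
p_2 = 8: count[8] becomes 2
p_3 = 9: count[9] becomes 1
p_4 = 1: count[1] becomes 1
p_5 = 2: count[2] becomes 1
p_6 = 7: count[7] becomes 1
p_7 = 11: count[11] becomes 1
p_8 = 2: count[2] becomes 2
p_9 = 9: count[9] becomes 2
p_10 = 11: count[11] becomes 2
Degrees (1 + count): deg[1]=1+1=2, deg[2]=1+2=3, deg[3]=1+0=1, deg[4]=1+0=1, deg[5]=1+0=1, deg[6]=1+0=1, deg[7]=1+1=2, deg[8]=1+2=3, deg[9]=1+2=3, deg[10]=1+0=1, deg[11]=1+2=3, deg[12]=1+0=1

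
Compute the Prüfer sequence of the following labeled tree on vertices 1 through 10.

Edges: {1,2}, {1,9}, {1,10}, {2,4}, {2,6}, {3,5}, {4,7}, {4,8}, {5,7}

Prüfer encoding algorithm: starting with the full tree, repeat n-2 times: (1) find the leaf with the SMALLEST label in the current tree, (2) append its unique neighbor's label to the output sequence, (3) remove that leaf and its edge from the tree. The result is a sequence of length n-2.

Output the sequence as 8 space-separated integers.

Answer: 5 7 2 4 4 2 1 1

Derivation:
Step 1: leaves = {3,6,8,9,10}. Remove smallest leaf 3, emit neighbor 5.
Step 2: leaves = {5,6,8,9,10}. Remove smallest leaf 5, emit neighbor 7.
Step 3: leaves = {6,7,8,9,10}. Remove smallest leaf 6, emit neighbor 2.
Step 4: leaves = {7,8,9,10}. Remove smallest leaf 7, emit neighbor 4.
Step 5: leaves = {8,9,10}. Remove smallest leaf 8, emit neighbor 4.
Step 6: leaves = {4,9,10}. Remove smallest leaf 4, emit neighbor 2.
Step 7: leaves = {2,9,10}. Remove smallest leaf 2, emit neighbor 1.
Step 8: leaves = {9,10}. Remove smallest leaf 9, emit neighbor 1.
Done: 2 vertices remain (1, 10). Sequence = [5 7 2 4 4 2 1 1]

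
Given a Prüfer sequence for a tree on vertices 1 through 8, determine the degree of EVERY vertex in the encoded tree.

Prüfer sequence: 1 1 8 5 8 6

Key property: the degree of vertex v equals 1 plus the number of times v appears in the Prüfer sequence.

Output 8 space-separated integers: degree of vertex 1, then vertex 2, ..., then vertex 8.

Answer: 3 1 1 1 2 2 1 3

Derivation:
p_1 = 1: count[1] becomes 1
p_2 = 1: count[1] becomes 2
p_3 = 8: count[8] becomes 1
p_4 = 5: count[5] becomes 1
p_5 = 8: count[8] becomes 2
p_6 = 6: count[6] becomes 1
Degrees (1 + count): deg[1]=1+2=3, deg[2]=1+0=1, deg[3]=1+0=1, deg[4]=1+0=1, deg[5]=1+1=2, deg[6]=1+1=2, deg[7]=1+0=1, deg[8]=1+2=3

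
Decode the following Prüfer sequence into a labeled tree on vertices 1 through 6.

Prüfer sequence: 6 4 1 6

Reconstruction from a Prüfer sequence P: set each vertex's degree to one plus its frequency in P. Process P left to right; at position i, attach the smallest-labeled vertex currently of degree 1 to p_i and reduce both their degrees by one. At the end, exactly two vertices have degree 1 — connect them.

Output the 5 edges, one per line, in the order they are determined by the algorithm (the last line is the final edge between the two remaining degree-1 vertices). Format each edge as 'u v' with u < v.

Initial degrees: {1:2, 2:1, 3:1, 4:2, 5:1, 6:3}
Step 1: smallest deg-1 vertex = 2, p_1 = 6. Add edge {2,6}. Now deg[2]=0, deg[6]=2.
Step 2: smallest deg-1 vertex = 3, p_2 = 4. Add edge {3,4}. Now deg[3]=0, deg[4]=1.
Step 3: smallest deg-1 vertex = 4, p_3 = 1. Add edge {1,4}. Now deg[4]=0, deg[1]=1.
Step 4: smallest deg-1 vertex = 1, p_4 = 6. Add edge {1,6}. Now deg[1]=0, deg[6]=1.
Final: two remaining deg-1 vertices are 5, 6. Add edge {5,6}.

Answer: 2 6
3 4
1 4
1 6
5 6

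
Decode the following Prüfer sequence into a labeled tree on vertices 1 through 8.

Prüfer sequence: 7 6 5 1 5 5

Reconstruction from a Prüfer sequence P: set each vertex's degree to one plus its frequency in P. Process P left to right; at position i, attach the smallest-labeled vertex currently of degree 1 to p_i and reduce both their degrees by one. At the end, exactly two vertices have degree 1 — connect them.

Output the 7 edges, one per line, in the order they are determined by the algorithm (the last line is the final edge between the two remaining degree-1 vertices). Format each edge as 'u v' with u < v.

Initial degrees: {1:2, 2:1, 3:1, 4:1, 5:4, 6:2, 7:2, 8:1}
Step 1: smallest deg-1 vertex = 2, p_1 = 7. Add edge {2,7}. Now deg[2]=0, deg[7]=1.
Step 2: smallest deg-1 vertex = 3, p_2 = 6. Add edge {3,6}. Now deg[3]=0, deg[6]=1.
Step 3: smallest deg-1 vertex = 4, p_3 = 5. Add edge {4,5}. Now deg[4]=0, deg[5]=3.
Step 4: smallest deg-1 vertex = 6, p_4 = 1. Add edge {1,6}. Now deg[6]=0, deg[1]=1.
Step 5: smallest deg-1 vertex = 1, p_5 = 5. Add edge {1,5}. Now deg[1]=0, deg[5]=2.
Step 6: smallest deg-1 vertex = 7, p_6 = 5. Add edge {5,7}. Now deg[7]=0, deg[5]=1.
Final: two remaining deg-1 vertices are 5, 8. Add edge {5,8}.

Answer: 2 7
3 6
4 5
1 6
1 5
5 7
5 8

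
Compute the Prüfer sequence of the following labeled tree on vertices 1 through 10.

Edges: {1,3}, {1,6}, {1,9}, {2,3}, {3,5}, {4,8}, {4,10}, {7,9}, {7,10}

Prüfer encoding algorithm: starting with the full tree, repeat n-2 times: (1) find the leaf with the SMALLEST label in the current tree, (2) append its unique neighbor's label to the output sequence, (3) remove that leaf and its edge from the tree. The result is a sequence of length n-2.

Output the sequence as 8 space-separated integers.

Step 1: leaves = {2,5,6,8}. Remove smallest leaf 2, emit neighbor 3.
Step 2: leaves = {5,6,8}. Remove smallest leaf 5, emit neighbor 3.
Step 3: leaves = {3,6,8}. Remove smallest leaf 3, emit neighbor 1.
Step 4: leaves = {6,8}. Remove smallest leaf 6, emit neighbor 1.
Step 5: leaves = {1,8}. Remove smallest leaf 1, emit neighbor 9.
Step 6: leaves = {8,9}. Remove smallest leaf 8, emit neighbor 4.
Step 7: leaves = {4,9}. Remove smallest leaf 4, emit neighbor 10.
Step 8: leaves = {9,10}. Remove smallest leaf 9, emit neighbor 7.
Done: 2 vertices remain (7, 10). Sequence = [3 3 1 1 9 4 10 7]

Answer: 3 3 1 1 9 4 10 7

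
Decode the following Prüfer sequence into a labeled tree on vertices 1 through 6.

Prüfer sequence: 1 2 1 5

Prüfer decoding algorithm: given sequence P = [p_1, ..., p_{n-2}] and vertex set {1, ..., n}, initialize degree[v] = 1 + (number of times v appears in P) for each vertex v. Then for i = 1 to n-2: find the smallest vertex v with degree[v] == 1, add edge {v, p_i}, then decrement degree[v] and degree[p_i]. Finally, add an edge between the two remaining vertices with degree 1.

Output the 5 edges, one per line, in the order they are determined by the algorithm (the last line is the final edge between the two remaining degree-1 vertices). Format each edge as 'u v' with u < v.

Initial degrees: {1:3, 2:2, 3:1, 4:1, 5:2, 6:1}
Step 1: smallest deg-1 vertex = 3, p_1 = 1. Add edge {1,3}. Now deg[3]=0, deg[1]=2.
Step 2: smallest deg-1 vertex = 4, p_2 = 2. Add edge {2,4}. Now deg[4]=0, deg[2]=1.
Step 3: smallest deg-1 vertex = 2, p_3 = 1. Add edge {1,2}. Now deg[2]=0, deg[1]=1.
Step 4: smallest deg-1 vertex = 1, p_4 = 5. Add edge {1,5}. Now deg[1]=0, deg[5]=1.
Final: two remaining deg-1 vertices are 5, 6. Add edge {5,6}.

Answer: 1 3
2 4
1 2
1 5
5 6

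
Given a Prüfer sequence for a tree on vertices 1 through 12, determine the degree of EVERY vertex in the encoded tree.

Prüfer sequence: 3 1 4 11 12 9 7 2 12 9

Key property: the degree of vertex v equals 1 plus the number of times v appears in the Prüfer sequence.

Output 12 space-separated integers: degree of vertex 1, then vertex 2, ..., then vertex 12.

p_1 = 3: count[3] becomes 1
p_2 = 1: count[1] becomes 1
p_3 = 4: count[4] becomes 1
p_4 = 11: count[11] becomes 1
p_5 = 12: count[12] becomes 1
p_6 = 9: count[9] becomes 1
p_7 = 7: count[7] becomes 1
p_8 = 2: count[2] becomes 1
p_9 = 12: count[12] becomes 2
p_10 = 9: count[9] becomes 2
Degrees (1 + count): deg[1]=1+1=2, deg[2]=1+1=2, deg[3]=1+1=2, deg[4]=1+1=2, deg[5]=1+0=1, deg[6]=1+0=1, deg[7]=1+1=2, deg[8]=1+0=1, deg[9]=1+2=3, deg[10]=1+0=1, deg[11]=1+1=2, deg[12]=1+2=3

Answer: 2 2 2 2 1 1 2 1 3 1 2 3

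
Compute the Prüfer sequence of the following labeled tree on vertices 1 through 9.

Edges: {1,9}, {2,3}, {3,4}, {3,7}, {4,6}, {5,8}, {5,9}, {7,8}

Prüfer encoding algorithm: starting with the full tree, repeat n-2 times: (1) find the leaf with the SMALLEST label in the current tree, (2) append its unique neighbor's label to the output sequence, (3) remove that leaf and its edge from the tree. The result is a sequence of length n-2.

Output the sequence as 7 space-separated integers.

Step 1: leaves = {1,2,6}. Remove smallest leaf 1, emit neighbor 9.
Step 2: leaves = {2,6,9}. Remove smallest leaf 2, emit neighbor 3.
Step 3: leaves = {6,9}. Remove smallest leaf 6, emit neighbor 4.
Step 4: leaves = {4,9}. Remove smallest leaf 4, emit neighbor 3.
Step 5: leaves = {3,9}. Remove smallest leaf 3, emit neighbor 7.
Step 6: leaves = {7,9}. Remove smallest leaf 7, emit neighbor 8.
Step 7: leaves = {8,9}. Remove smallest leaf 8, emit neighbor 5.
Done: 2 vertices remain (5, 9). Sequence = [9 3 4 3 7 8 5]

Answer: 9 3 4 3 7 8 5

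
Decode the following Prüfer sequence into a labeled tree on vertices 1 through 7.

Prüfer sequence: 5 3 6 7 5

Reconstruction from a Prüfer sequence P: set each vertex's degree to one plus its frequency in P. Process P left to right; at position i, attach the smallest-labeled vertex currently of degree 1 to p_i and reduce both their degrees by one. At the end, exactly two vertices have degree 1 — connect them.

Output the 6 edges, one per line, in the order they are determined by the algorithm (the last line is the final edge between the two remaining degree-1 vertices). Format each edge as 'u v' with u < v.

Answer: 1 5
2 3
3 6
4 7
5 6
5 7

Derivation:
Initial degrees: {1:1, 2:1, 3:2, 4:1, 5:3, 6:2, 7:2}
Step 1: smallest deg-1 vertex = 1, p_1 = 5. Add edge {1,5}. Now deg[1]=0, deg[5]=2.
Step 2: smallest deg-1 vertex = 2, p_2 = 3. Add edge {2,3}. Now deg[2]=0, deg[3]=1.
Step 3: smallest deg-1 vertex = 3, p_3 = 6. Add edge {3,6}. Now deg[3]=0, deg[6]=1.
Step 4: smallest deg-1 vertex = 4, p_4 = 7. Add edge {4,7}. Now deg[4]=0, deg[7]=1.
Step 5: smallest deg-1 vertex = 6, p_5 = 5. Add edge {5,6}. Now deg[6]=0, deg[5]=1.
Final: two remaining deg-1 vertices are 5, 7. Add edge {5,7}.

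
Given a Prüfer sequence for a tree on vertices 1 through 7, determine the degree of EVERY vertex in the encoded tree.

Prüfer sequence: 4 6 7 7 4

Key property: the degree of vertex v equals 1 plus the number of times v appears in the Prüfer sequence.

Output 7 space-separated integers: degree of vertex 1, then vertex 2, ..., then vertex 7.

p_1 = 4: count[4] becomes 1
p_2 = 6: count[6] becomes 1
p_3 = 7: count[7] becomes 1
p_4 = 7: count[7] becomes 2
p_5 = 4: count[4] becomes 2
Degrees (1 + count): deg[1]=1+0=1, deg[2]=1+0=1, deg[3]=1+0=1, deg[4]=1+2=3, deg[5]=1+0=1, deg[6]=1+1=2, deg[7]=1+2=3

Answer: 1 1 1 3 1 2 3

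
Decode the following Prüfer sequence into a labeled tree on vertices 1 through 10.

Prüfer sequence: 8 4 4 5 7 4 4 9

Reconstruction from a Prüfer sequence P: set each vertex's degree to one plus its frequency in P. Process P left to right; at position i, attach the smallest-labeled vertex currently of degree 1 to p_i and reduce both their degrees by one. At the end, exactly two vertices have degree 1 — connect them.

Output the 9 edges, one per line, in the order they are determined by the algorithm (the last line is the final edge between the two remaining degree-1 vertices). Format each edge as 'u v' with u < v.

Initial degrees: {1:1, 2:1, 3:1, 4:5, 5:2, 6:1, 7:2, 8:2, 9:2, 10:1}
Step 1: smallest deg-1 vertex = 1, p_1 = 8. Add edge {1,8}. Now deg[1]=0, deg[8]=1.
Step 2: smallest deg-1 vertex = 2, p_2 = 4. Add edge {2,4}. Now deg[2]=0, deg[4]=4.
Step 3: smallest deg-1 vertex = 3, p_3 = 4. Add edge {3,4}. Now deg[3]=0, deg[4]=3.
Step 4: smallest deg-1 vertex = 6, p_4 = 5. Add edge {5,6}. Now deg[6]=0, deg[5]=1.
Step 5: smallest deg-1 vertex = 5, p_5 = 7. Add edge {5,7}. Now deg[5]=0, deg[7]=1.
Step 6: smallest deg-1 vertex = 7, p_6 = 4. Add edge {4,7}. Now deg[7]=0, deg[4]=2.
Step 7: smallest deg-1 vertex = 8, p_7 = 4. Add edge {4,8}. Now deg[8]=0, deg[4]=1.
Step 8: smallest deg-1 vertex = 4, p_8 = 9. Add edge {4,9}. Now deg[4]=0, deg[9]=1.
Final: two remaining deg-1 vertices are 9, 10. Add edge {9,10}.

Answer: 1 8
2 4
3 4
5 6
5 7
4 7
4 8
4 9
9 10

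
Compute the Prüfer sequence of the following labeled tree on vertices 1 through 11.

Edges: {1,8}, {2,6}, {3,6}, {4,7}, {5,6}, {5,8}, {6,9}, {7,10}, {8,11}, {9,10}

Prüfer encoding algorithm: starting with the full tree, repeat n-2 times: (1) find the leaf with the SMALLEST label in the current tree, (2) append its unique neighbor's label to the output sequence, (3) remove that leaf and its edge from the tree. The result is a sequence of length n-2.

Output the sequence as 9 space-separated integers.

Step 1: leaves = {1,2,3,4,11}. Remove smallest leaf 1, emit neighbor 8.
Step 2: leaves = {2,3,4,11}. Remove smallest leaf 2, emit neighbor 6.
Step 3: leaves = {3,4,11}. Remove smallest leaf 3, emit neighbor 6.
Step 4: leaves = {4,11}. Remove smallest leaf 4, emit neighbor 7.
Step 5: leaves = {7,11}. Remove smallest leaf 7, emit neighbor 10.
Step 6: leaves = {10,11}. Remove smallest leaf 10, emit neighbor 9.
Step 7: leaves = {9,11}. Remove smallest leaf 9, emit neighbor 6.
Step 8: leaves = {6,11}. Remove smallest leaf 6, emit neighbor 5.
Step 9: leaves = {5,11}. Remove smallest leaf 5, emit neighbor 8.
Done: 2 vertices remain (8, 11). Sequence = [8 6 6 7 10 9 6 5 8]

Answer: 8 6 6 7 10 9 6 5 8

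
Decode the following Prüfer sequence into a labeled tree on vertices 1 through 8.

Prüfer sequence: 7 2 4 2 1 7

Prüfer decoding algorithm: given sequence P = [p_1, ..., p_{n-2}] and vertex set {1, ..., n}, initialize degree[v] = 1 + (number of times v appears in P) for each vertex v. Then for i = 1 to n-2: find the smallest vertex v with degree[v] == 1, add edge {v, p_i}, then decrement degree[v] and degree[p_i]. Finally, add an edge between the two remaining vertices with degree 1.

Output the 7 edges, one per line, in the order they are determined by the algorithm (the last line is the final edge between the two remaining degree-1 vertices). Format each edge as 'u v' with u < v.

Initial degrees: {1:2, 2:3, 3:1, 4:2, 5:1, 6:1, 7:3, 8:1}
Step 1: smallest deg-1 vertex = 3, p_1 = 7. Add edge {3,7}. Now deg[3]=0, deg[7]=2.
Step 2: smallest deg-1 vertex = 5, p_2 = 2. Add edge {2,5}. Now deg[5]=0, deg[2]=2.
Step 3: smallest deg-1 vertex = 6, p_3 = 4. Add edge {4,6}. Now deg[6]=0, deg[4]=1.
Step 4: smallest deg-1 vertex = 4, p_4 = 2. Add edge {2,4}. Now deg[4]=0, deg[2]=1.
Step 5: smallest deg-1 vertex = 2, p_5 = 1. Add edge {1,2}. Now deg[2]=0, deg[1]=1.
Step 6: smallest deg-1 vertex = 1, p_6 = 7. Add edge {1,7}. Now deg[1]=0, deg[7]=1.
Final: two remaining deg-1 vertices are 7, 8. Add edge {7,8}.

Answer: 3 7
2 5
4 6
2 4
1 2
1 7
7 8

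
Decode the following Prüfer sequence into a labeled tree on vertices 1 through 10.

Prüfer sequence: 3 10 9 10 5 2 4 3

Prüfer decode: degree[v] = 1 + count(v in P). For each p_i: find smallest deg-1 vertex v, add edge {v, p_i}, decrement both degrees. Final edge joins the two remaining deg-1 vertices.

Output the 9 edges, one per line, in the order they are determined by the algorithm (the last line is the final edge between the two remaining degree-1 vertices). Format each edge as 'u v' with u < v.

Answer: 1 3
6 10
7 9
8 10
5 9
2 5
2 4
3 4
3 10

Derivation:
Initial degrees: {1:1, 2:2, 3:3, 4:2, 5:2, 6:1, 7:1, 8:1, 9:2, 10:3}
Step 1: smallest deg-1 vertex = 1, p_1 = 3. Add edge {1,3}. Now deg[1]=0, deg[3]=2.
Step 2: smallest deg-1 vertex = 6, p_2 = 10. Add edge {6,10}. Now deg[6]=0, deg[10]=2.
Step 3: smallest deg-1 vertex = 7, p_3 = 9. Add edge {7,9}. Now deg[7]=0, deg[9]=1.
Step 4: smallest deg-1 vertex = 8, p_4 = 10. Add edge {8,10}. Now deg[8]=0, deg[10]=1.
Step 5: smallest deg-1 vertex = 9, p_5 = 5. Add edge {5,9}. Now deg[9]=0, deg[5]=1.
Step 6: smallest deg-1 vertex = 5, p_6 = 2. Add edge {2,5}. Now deg[5]=0, deg[2]=1.
Step 7: smallest deg-1 vertex = 2, p_7 = 4. Add edge {2,4}. Now deg[2]=0, deg[4]=1.
Step 8: smallest deg-1 vertex = 4, p_8 = 3. Add edge {3,4}. Now deg[4]=0, deg[3]=1.
Final: two remaining deg-1 vertices are 3, 10. Add edge {3,10}.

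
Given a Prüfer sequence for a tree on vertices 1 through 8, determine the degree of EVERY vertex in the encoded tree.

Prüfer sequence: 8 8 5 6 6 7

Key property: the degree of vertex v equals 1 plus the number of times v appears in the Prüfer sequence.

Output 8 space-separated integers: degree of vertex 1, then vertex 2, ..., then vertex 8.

p_1 = 8: count[8] becomes 1
p_2 = 8: count[8] becomes 2
p_3 = 5: count[5] becomes 1
p_4 = 6: count[6] becomes 1
p_5 = 6: count[6] becomes 2
p_6 = 7: count[7] becomes 1
Degrees (1 + count): deg[1]=1+0=1, deg[2]=1+0=1, deg[3]=1+0=1, deg[4]=1+0=1, deg[5]=1+1=2, deg[6]=1+2=3, deg[7]=1+1=2, deg[8]=1+2=3

Answer: 1 1 1 1 2 3 2 3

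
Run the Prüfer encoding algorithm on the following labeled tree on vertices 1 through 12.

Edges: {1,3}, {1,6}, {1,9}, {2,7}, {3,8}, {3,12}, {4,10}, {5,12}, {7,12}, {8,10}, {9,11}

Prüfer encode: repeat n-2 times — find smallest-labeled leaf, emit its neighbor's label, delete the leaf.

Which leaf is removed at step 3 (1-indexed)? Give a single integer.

Step 1: current leaves = {2,4,5,6,11}. Remove leaf 2 (neighbor: 7).
Step 2: current leaves = {4,5,6,7,11}. Remove leaf 4 (neighbor: 10).
Step 3: current leaves = {5,6,7,10,11}. Remove leaf 5 (neighbor: 12).

Answer: 5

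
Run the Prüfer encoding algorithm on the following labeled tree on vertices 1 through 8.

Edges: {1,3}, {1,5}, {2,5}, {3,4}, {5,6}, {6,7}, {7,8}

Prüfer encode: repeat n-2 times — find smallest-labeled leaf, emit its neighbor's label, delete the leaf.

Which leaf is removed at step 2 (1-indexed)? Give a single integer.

Step 1: current leaves = {2,4,8}. Remove leaf 2 (neighbor: 5).
Step 2: current leaves = {4,8}. Remove leaf 4 (neighbor: 3).

Answer: 4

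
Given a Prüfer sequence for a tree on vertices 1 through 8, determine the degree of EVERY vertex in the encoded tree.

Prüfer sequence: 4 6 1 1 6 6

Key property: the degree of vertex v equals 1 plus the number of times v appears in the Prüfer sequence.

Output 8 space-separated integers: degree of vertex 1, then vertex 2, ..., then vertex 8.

p_1 = 4: count[4] becomes 1
p_2 = 6: count[6] becomes 1
p_3 = 1: count[1] becomes 1
p_4 = 1: count[1] becomes 2
p_5 = 6: count[6] becomes 2
p_6 = 6: count[6] becomes 3
Degrees (1 + count): deg[1]=1+2=3, deg[2]=1+0=1, deg[3]=1+0=1, deg[4]=1+1=2, deg[5]=1+0=1, deg[6]=1+3=4, deg[7]=1+0=1, deg[8]=1+0=1

Answer: 3 1 1 2 1 4 1 1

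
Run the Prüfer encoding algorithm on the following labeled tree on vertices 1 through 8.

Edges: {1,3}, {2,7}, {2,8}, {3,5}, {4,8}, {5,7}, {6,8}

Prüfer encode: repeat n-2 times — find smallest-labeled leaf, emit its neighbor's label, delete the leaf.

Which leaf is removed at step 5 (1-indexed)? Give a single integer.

Step 1: current leaves = {1,4,6}. Remove leaf 1 (neighbor: 3).
Step 2: current leaves = {3,4,6}. Remove leaf 3 (neighbor: 5).
Step 3: current leaves = {4,5,6}. Remove leaf 4 (neighbor: 8).
Step 4: current leaves = {5,6}. Remove leaf 5 (neighbor: 7).
Step 5: current leaves = {6,7}. Remove leaf 6 (neighbor: 8).

Answer: 6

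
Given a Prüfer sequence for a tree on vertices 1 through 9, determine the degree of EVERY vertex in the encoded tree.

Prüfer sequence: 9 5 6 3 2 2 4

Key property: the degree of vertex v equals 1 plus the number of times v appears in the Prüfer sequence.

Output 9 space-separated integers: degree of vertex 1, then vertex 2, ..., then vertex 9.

Answer: 1 3 2 2 2 2 1 1 2

Derivation:
p_1 = 9: count[9] becomes 1
p_2 = 5: count[5] becomes 1
p_3 = 6: count[6] becomes 1
p_4 = 3: count[3] becomes 1
p_5 = 2: count[2] becomes 1
p_6 = 2: count[2] becomes 2
p_7 = 4: count[4] becomes 1
Degrees (1 + count): deg[1]=1+0=1, deg[2]=1+2=3, deg[3]=1+1=2, deg[4]=1+1=2, deg[5]=1+1=2, deg[6]=1+1=2, deg[7]=1+0=1, deg[8]=1+0=1, deg[9]=1+1=2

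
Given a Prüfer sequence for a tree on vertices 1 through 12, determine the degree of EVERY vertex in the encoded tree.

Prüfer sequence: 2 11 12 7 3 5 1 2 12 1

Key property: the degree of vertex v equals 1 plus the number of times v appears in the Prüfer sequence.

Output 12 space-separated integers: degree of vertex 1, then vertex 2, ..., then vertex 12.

p_1 = 2: count[2] becomes 1
p_2 = 11: count[11] becomes 1
p_3 = 12: count[12] becomes 1
p_4 = 7: count[7] becomes 1
p_5 = 3: count[3] becomes 1
p_6 = 5: count[5] becomes 1
p_7 = 1: count[1] becomes 1
p_8 = 2: count[2] becomes 2
p_9 = 12: count[12] becomes 2
p_10 = 1: count[1] becomes 2
Degrees (1 + count): deg[1]=1+2=3, deg[2]=1+2=3, deg[3]=1+1=2, deg[4]=1+0=1, deg[5]=1+1=2, deg[6]=1+0=1, deg[7]=1+1=2, deg[8]=1+0=1, deg[9]=1+0=1, deg[10]=1+0=1, deg[11]=1+1=2, deg[12]=1+2=3

Answer: 3 3 2 1 2 1 2 1 1 1 2 3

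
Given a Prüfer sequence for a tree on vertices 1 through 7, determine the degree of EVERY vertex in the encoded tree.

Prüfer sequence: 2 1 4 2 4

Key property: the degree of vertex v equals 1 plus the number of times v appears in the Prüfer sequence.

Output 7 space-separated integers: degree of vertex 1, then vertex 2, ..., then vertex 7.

Answer: 2 3 1 3 1 1 1

Derivation:
p_1 = 2: count[2] becomes 1
p_2 = 1: count[1] becomes 1
p_3 = 4: count[4] becomes 1
p_4 = 2: count[2] becomes 2
p_5 = 4: count[4] becomes 2
Degrees (1 + count): deg[1]=1+1=2, deg[2]=1+2=3, deg[3]=1+0=1, deg[4]=1+2=3, deg[5]=1+0=1, deg[6]=1+0=1, deg[7]=1+0=1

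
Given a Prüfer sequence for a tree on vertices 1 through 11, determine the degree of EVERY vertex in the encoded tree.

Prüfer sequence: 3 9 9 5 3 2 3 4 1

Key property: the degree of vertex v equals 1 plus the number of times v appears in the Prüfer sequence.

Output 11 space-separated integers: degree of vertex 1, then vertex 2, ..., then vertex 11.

Answer: 2 2 4 2 2 1 1 1 3 1 1

Derivation:
p_1 = 3: count[3] becomes 1
p_2 = 9: count[9] becomes 1
p_3 = 9: count[9] becomes 2
p_4 = 5: count[5] becomes 1
p_5 = 3: count[3] becomes 2
p_6 = 2: count[2] becomes 1
p_7 = 3: count[3] becomes 3
p_8 = 4: count[4] becomes 1
p_9 = 1: count[1] becomes 1
Degrees (1 + count): deg[1]=1+1=2, deg[2]=1+1=2, deg[3]=1+3=4, deg[4]=1+1=2, deg[5]=1+1=2, deg[6]=1+0=1, deg[7]=1+0=1, deg[8]=1+0=1, deg[9]=1+2=3, deg[10]=1+0=1, deg[11]=1+0=1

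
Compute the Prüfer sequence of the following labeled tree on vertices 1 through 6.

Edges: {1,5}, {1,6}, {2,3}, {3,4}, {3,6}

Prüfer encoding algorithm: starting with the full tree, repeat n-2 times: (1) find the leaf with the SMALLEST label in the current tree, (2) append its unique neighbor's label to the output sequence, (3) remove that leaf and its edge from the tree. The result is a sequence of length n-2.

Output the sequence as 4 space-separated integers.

Answer: 3 3 6 1

Derivation:
Step 1: leaves = {2,4,5}. Remove smallest leaf 2, emit neighbor 3.
Step 2: leaves = {4,5}. Remove smallest leaf 4, emit neighbor 3.
Step 3: leaves = {3,5}. Remove smallest leaf 3, emit neighbor 6.
Step 4: leaves = {5,6}. Remove smallest leaf 5, emit neighbor 1.
Done: 2 vertices remain (1, 6). Sequence = [3 3 6 1]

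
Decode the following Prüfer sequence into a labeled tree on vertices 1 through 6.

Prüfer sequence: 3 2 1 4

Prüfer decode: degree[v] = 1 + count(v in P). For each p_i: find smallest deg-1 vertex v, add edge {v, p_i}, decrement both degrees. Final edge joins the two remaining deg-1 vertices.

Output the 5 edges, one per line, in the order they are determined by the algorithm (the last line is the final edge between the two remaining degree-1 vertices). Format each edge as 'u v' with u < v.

Initial degrees: {1:2, 2:2, 3:2, 4:2, 5:1, 6:1}
Step 1: smallest deg-1 vertex = 5, p_1 = 3. Add edge {3,5}. Now deg[5]=0, deg[3]=1.
Step 2: smallest deg-1 vertex = 3, p_2 = 2. Add edge {2,3}. Now deg[3]=0, deg[2]=1.
Step 3: smallest deg-1 vertex = 2, p_3 = 1. Add edge {1,2}. Now deg[2]=0, deg[1]=1.
Step 4: smallest deg-1 vertex = 1, p_4 = 4. Add edge {1,4}. Now deg[1]=0, deg[4]=1.
Final: two remaining deg-1 vertices are 4, 6. Add edge {4,6}.

Answer: 3 5
2 3
1 2
1 4
4 6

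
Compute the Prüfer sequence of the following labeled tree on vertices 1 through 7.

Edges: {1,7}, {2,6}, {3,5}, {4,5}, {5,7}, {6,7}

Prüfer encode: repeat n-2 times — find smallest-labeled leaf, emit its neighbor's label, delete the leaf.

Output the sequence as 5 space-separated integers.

Answer: 7 6 5 5 7

Derivation:
Step 1: leaves = {1,2,3,4}. Remove smallest leaf 1, emit neighbor 7.
Step 2: leaves = {2,3,4}. Remove smallest leaf 2, emit neighbor 6.
Step 3: leaves = {3,4,6}. Remove smallest leaf 3, emit neighbor 5.
Step 4: leaves = {4,6}. Remove smallest leaf 4, emit neighbor 5.
Step 5: leaves = {5,6}. Remove smallest leaf 5, emit neighbor 7.
Done: 2 vertices remain (6, 7). Sequence = [7 6 5 5 7]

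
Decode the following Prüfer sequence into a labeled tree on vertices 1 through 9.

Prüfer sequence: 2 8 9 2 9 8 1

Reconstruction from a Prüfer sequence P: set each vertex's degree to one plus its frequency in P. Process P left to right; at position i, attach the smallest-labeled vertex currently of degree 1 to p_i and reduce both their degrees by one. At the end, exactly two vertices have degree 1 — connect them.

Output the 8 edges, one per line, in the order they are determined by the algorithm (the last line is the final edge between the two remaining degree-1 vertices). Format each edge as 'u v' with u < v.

Initial degrees: {1:2, 2:3, 3:1, 4:1, 5:1, 6:1, 7:1, 8:3, 9:3}
Step 1: smallest deg-1 vertex = 3, p_1 = 2. Add edge {2,3}. Now deg[3]=0, deg[2]=2.
Step 2: smallest deg-1 vertex = 4, p_2 = 8. Add edge {4,8}. Now deg[4]=0, deg[8]=2.
Step 3: smallest deg-1 vertex = 5, p_3 = 9. Add edge {5,9}. Now deg[5]=0, deg[9]=2.
Step 4: smallest deg-1 vertex = 6, p_4 = 2. Add edge {2,6}. Now deg[6]=0, deg[2]=1.
Step 5: smallest deg-1 vertex = 2, p_5 = 9. Add edge {2,9}. Now deg[2]=0, deg[9]=1.
Step 6: smallest deg-1 vertex = 7, p_6 = 8. Add edge {7,8}. Now deg[7]=0, deg[8]=1.
Step 7: smallest deg-1 vertex = 8, p_7 = 1. Add edge {1,8}. Now deg[8]=0, deg[1]=1.
Final: two remaining deg-1 vertices are 1, 9. Add edge {1,9}.

Answer: 2 3
4 8
5 9
2 6
2 9
7 8
1 8
1 9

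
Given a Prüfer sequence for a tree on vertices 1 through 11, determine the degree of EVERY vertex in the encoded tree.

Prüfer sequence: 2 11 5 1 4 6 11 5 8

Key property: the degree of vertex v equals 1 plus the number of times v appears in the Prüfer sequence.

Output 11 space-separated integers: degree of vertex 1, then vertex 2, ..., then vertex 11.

Answer: 2 2 1 2 3 2 1 2 1 1 3

Derivation:
p_1 = 2: count[2] becomes 1
p_2 = 11: count[11] becomes 1
p_3 = 5: count[5] becomes 1
p_4 = 1: count[1] becomes 1
p_5 = 4: count[4] becomes 1
p_6 = 6: count[6] becomes 1
p_7 = 11: count[11] becomes 2
p_8 = 5: count[5] becomes 2
p_9 = 8: count[8] becomes 1
Degrees (1 + count): deg[1]=1+1=2, deg[2]=1+1=2, deg[3]=1+0=1, deg[4]=1+1=2, deg[5]=1+2=3, deg[6]=1+1=2, deg[7]=1+0=1, deg[8]=1+1=2, deg[9]=1+0=1, deg[10]=1+0=1, deg[11]=1+2=3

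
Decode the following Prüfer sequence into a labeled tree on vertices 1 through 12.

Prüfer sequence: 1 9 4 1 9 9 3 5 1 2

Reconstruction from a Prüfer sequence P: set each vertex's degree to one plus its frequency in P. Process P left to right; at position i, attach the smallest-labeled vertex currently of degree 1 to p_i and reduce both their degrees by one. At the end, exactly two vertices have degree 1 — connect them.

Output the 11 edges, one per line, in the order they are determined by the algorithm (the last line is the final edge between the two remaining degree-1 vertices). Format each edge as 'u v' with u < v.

Answer: 1 6
7 9
4 8
1 4
9 10
9 11
3 9
3 5
1 5
1 2
2 12

Derivation:
Initial degrees: {1:4, 2:2, 3:2, 4:2, 5:2, 6:1, 7:1, 8:1, 9:4, 10:1, 11:1, 12:1}
Step 1: smallest deg-1 vertex = 6, p_1 = 1. Add edge {1,6}. Now deg[6]=0, deg[1]=3.
Step 2: smallest deg-1 vertex = 7, p_2 = 9. Add edge {7,9}. Now deg[7]=0, deg[9]=3.
Step 3: smallest deg-1 vertex = 8, p_3 = 4. Add edge {4,8}. Now deg[8]=0, deg[4]=1.
Step 4: smallest deg-1 vertex = 4, p_4 = 1. Add edge {1,4}. Now deg[4]=0, deg[1]=2.
Step 5: smallest deg-1 vertex = 10, p_5 = 9. Add edge {9,10}. Now deg[10]=0, deg[9]=2.
Step 6: smallest deg-1 vertex = 11, p_6 = 9. Add edge {9,11}. Now deg[11]=0, deg[9]=1.
Step 7: smallest deg-1 vertex = 9, p_7 = 3. Add edge {3,9}. Now deg[9]=0, deg[3]=1.
Step 8: smallest deg-1 vertex = 3, p_8 = 5. Add edge {3,5}. Now deg[3]=0, deg[5]=1.
Step 9: smallest deg-1 vertex = 5, p_9 = 1. Add edge {1,5}. Now deg[5]=0, deg[1]=1.
Step 10: smallest deg-1 vertex = 1, p_10 = 2. Add edge {1,2}. Now deg[1]=0, deg[2]=1.
Final: two remaining deg-1 vertices are 2, 12. Add edge {2,12}.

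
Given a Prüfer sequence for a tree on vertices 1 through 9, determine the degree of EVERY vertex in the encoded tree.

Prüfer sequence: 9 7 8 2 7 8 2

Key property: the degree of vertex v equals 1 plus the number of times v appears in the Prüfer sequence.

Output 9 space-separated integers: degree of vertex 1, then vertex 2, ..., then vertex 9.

p_1 = 9: count[9] becomes 1
p_2 = 7: count[7] becomes 1
p_3 = 8: count[8] becomes 1
p_4 = 2: count[2] becomes 1
p_5 = 7: count[7] becomes 2
p_6 = 8: count[8] becomes 2
p_7 = 2: count[2] becomes 2
Degrees (1 + count): deg[1]=1+0=1, deg[2]=1+2=3, deg[3]=1+0=1, deg[4]=1+0=1, deg[5]=1+0=1, deg[6]=1+0=1, deg[7]=1+2=3, deg[8]=1+2=3, deg[9]=1+1=2

Answer: 1 3 1 1 1 1 3 3 2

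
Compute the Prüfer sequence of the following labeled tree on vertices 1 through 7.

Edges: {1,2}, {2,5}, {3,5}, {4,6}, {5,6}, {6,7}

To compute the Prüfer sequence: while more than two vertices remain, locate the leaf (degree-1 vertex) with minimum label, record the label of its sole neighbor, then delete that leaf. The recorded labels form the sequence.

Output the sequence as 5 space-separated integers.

Step 1: leaves = {1,3,4,7}. Remove smallest leaf 1, emit neighbor 2.
Step 2: leaves = {2,3,4,7}. Remove smallest leaf 2, emit neighbor 5.
Step 3: leaves = {3,4,7}. Remove smallest leaf 3, emit neighbor 5.
Step 4: leaves = {4,5,7}. Remove smallest leaf 4, emit neighbor 6.
Step 5: leaves = {5,7}. Remove smallest leaf 5, emit neighbor 6.
Done: 2 vertices remain (6, 7). Sequence = [2 5 5 6 6]

Answer: 2 5 5 6 6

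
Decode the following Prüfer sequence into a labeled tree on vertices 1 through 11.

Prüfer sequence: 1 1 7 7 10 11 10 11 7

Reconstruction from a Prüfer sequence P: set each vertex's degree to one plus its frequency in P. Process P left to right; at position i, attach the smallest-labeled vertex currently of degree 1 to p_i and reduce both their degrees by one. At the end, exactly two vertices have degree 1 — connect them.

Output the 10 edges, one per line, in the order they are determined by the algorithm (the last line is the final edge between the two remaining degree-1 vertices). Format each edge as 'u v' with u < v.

Answer: 1 2
1 3
1 7
4 7
5 10
6 11
8 10
9 11
7 10
7 11

Derivation:
Initial degrees: {1:3, 2:1, 3:1, 4:1, 5:1, 6:1, 7:4, 8:1, 9:1, 10:3, 11:3}
Step 1: smallest deg-1 vertex = 2, p_1 = 1. Add edge {1,2}. Now deg[2]=0, deg[1]=2.
Step 2: smallest deg-1 vertex = 3, p_2 = 1. Add edge {1,3}. Now deg[3]=0, deg[1]=1.
Step 3: smallest deg-1 vertex = 1, p_3 = 7. Add edge {1,7}. Now deg[1]=0, deg[7]=3.
Step 4: smallest deg-1 vertex = 4, p_4 = 7. Add edge {4,7}. Now deg[4]=0, deg[7]=2.
Step 5: smallest deg-1 vertex = 5, p_5 = 10. Add edge {5,10}. Now deg[5]=0, deg[10]=2.
Step 6: smallest deg-1 vertex = 6, p_6 = 11. Add edge {6,11}. Now deg[6]=0, deg[11]=2.
Step 7: smallest deg-1 vertex = 8, p_7 = 10. Add edge {8,10}. Now deg[8]=0, deg[10]=1.
Step 8: smallest deg-1 vertex = 9, p_8 = 11. Add edge {9,11}. Now deg[9]=0, deg[11]=1.
Step 9: smallest deg-1 vertex = 10, p_9 = 7. Add edge {7,10}. Now deg[10]=0, deg[7]=1.
Final: two remaining deg-1 vertices are 7, 11. Add edge {7,11}.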